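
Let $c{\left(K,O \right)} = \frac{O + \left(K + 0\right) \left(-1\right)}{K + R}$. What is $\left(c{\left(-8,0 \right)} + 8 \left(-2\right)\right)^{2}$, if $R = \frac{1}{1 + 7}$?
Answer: $\frac{1149184}{3969} \approx 289.54$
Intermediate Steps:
$R = \frac{1}{8} \approx 0.125$
$c{\left(K,O \right)} = \frac{O - K}{\frac{1}{8} + K}$ ($c{\left(K,O \right)} = \frac{O + \left(K + 0\right) \left(-1\right)}{K + \frac{1}{8}} = \frac{O + K \left(-1\right)}{\frac{1}{8} + K} = \frac{O - K}{\frac{1}{8} + K}$)
$\left(c{\left(-8,0 \right)} + 8 \left(-2\right)\right)^{2} = \left(\frac{8 \left(0 - -8\right)}{1 + 8 \left(-8\right)} + 8 \left(-2\right)\right)^{2} = \left(\frac{8 \left(0 + 8\right)}{1 - 64} - 16\right)^{2} = \left(8 \frac{1}{-63} \cdot 8 - 16\right)^{2} = \left(8 \left(- \frac{1}{63}\right) 8 - 16\right)^{2} = \left(- \frac{64}{63} - 16\right)^{2} = \left(- \frac{1072}{63}\right)^{2} = \frac{1149184}{3969}$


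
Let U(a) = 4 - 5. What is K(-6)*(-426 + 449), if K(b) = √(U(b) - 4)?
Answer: 23*I*√5 ≈ 51.43*I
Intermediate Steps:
U(a) = -1
K(b) = I*√5 (K(b) = √(-1 - 4) = √(-5) = I*√5)
K(-6)*(-426 + 449) = (I*√5)*(-426 + 449) = (I*√5)*23 = 23*I*√5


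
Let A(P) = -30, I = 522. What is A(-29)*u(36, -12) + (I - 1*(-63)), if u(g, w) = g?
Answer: -495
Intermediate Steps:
A(-29)*u(36, -12) + (I - 1*(-63)) = -30*36 + (522 - 1*(-63)) = -1080 + (522 + 63) = -1080 + 585 = -495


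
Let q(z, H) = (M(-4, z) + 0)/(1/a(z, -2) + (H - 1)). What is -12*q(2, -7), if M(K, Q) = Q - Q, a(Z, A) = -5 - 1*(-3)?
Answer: 0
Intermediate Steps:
a(Z, A) = -2 (a(Z, A) = -5 + 3 = -2)
M(K, Q) = 0
q(z, H) = 0 (q(z, H) = (0 + 0)/(1/(-2) + (H - 1)) = 0/(1*(-½) + (-1 + H)) = 0/(-½ + (-1 + H)) = 0/(-3/2 + H) = 0)
-12*q(2, -7) = -12*0 = 0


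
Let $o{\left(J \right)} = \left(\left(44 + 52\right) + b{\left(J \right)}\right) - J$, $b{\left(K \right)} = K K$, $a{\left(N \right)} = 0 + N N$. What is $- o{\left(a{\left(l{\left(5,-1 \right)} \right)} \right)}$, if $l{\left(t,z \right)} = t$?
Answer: $-696$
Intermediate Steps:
$a{\left(N \right)} = N^{2}$ ($a{\left(N \right)} = 0 + N^{2} = N^{2}$)
$b{\left(K \right)} = K^{2}$
$o{\left(J \right)} = 96 + J^{2} - J$ ($o{\left(J \right)} = \left(\left(44 + 52\right) + J^{2}\right) - J = \left(96 + J^{2}\right) - J = 96 + J^{2} - J$)
$- o{\left(a{\left(l{\left(5,-1 \right)} \right)} \right)} = - (96 + \left(5^{2}\right)^{2} - 5^{2}) = - (96 + 25^{2} - 25) = - (96 + 625 - 25) = \left(-1\right) 696 = -696$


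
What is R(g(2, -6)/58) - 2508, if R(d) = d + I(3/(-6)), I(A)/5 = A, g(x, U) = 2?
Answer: -145607/58 ≈ -2510.5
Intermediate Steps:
I(A) = 5*A
R(d) = -5/2 + d (R(d) = d + 5*(3/(-6)) = d + 5*(3*(-1/6)) = d + 5*(-1/2) = d - 5/2 = -5/2 + d)
R(g(2, -6)/58) - 2508 = (-5/2 + 2/58) - 2508 = (-5/2 + 2*(1/58)) - 2508 = (-5/2 + 1/29) - 2508 = -143/58 - 2508 = -145607/58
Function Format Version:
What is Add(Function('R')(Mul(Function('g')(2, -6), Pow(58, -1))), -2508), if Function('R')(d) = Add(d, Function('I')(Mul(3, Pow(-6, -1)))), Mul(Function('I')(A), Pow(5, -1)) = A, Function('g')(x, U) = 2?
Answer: Rational(-145607, 58) ≈ -2510.5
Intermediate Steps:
Function('I')(A) = Mul(5, A)
Function('R')(d) = Add(Rational(-5, 2), d) (Function('R')(d) = Add(d, Mul(5, Mul(3, Pow(-6, -1)))) = Add(d, Mul(5, Mul(3, Rational(-1, 6)))) = Add(d, Mul(5, Rational(-1, 2))) = Add(d, Rational(-5, 2)) = Add(Rational(-5, 2), d))
Add(Function('R')(Mul(Function('g')(2, -6), Pow(58, -1))), -2508) = Add(Add(Rational(-5, 2), Mul(2, Pow(58, -1))), -2508) = Add(Add(Rational(-5, 2), Mul(2, Rational(1, 58))), -2508) = Add(Add(Rational(-5, 2), Rational(1, 29)), -2508) = Add(Rational(-143, 58), -2508) = Rational(-145607, 58)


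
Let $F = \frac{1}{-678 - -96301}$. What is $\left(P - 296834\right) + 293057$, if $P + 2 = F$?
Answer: $- \frac{361359316}{95623} \approx -3779.0$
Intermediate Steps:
$F = \frac{1}{95623}$ ($F = \frac{1}{-678 + 96301} = \frac{1}{95623} \approx 1.0458 \cdot 10^{-5}$)
$P = - \frac{191245}{95623}$ ($P = -2 + \frac{1}{95623} = - \frac{191245}{95623} \approx -2.0$)
$\left(P - 296834\right) + 293057 = \left(- \frac{191245}{95623} - 296834\right) + 293057 = - \frac{28384348827}{95623} + 293057 = - \frac{361359316}{95623}$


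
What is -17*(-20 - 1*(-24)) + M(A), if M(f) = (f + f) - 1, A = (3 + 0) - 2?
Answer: -67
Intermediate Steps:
A = 1 (A = 3 - 2 = 1)
M(f) = -1 + 2*f (M(f) = 2*f - 1 = -1 + 2*f)
-17*(-20 - 1*(-24)) + M(A) = -17*(-20 - 1*(-24)) + (-1 + 2*1) = -17*(-20 + 24) + (-1 + 2) = -17*4 + 1 = -68 + 1 = -67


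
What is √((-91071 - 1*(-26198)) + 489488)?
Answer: √424615 ≈ 651.63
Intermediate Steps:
√((-91071 - 1*(-26198)) + 489488) = √((-91071 + 26198) + 489488) = √(-64873 + 489488) = √424615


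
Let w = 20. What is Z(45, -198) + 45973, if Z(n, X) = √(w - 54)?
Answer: 45973 + I*√34 ≈ 45973.0 + 5.831*I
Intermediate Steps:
Z(n, X) = I*√34 (Z(n, X) = √(20 - 54) = √(-34) = I*√34)
Z(45, -198) + 45973 = I*√34 + 45973 = 45973 + I*√34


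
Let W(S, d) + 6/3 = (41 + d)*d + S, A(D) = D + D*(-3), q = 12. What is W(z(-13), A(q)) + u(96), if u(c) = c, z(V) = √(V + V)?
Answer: -314 + I*√26 ≈ -314.0 + 5.099*I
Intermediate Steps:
z(V) = √2*√V (z(V) = √(2*V) = √2*√V)
A(D) = -2*D (A(D) = D - 3*D = -2*D)
W(S, d) = -2 + S + d*(41 + d) (W(S, d) = -2 + ((41 + d)*d + S) = -2 + (d*(41 + d) + S) = -2 + (S + d*(41 + d)) = -2 + S + d*(41 + d))
W(z(-13), A(q)) + u(96) = (-2 + √2*√(-13) + (-2*12)² + 41*(-2*12)) + 96 = (-2 + √2*(I*√13) + (-24)² + 41*(-24)) + 96 = (-2 + I*√26 + 576 - 984) + 96 = (-410 + I*√26) + 96 = -314 + I*√26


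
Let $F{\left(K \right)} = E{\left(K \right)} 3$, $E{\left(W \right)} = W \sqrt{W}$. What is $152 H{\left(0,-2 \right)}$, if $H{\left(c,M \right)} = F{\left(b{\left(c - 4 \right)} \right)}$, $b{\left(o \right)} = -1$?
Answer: $- 456 i \approx - 456.0 i$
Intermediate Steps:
$E{\left(W \right)} = W^{\frac{3}{2}}$
$F{\left(K \right)} = 3 K^{\frac{3}{2}}$ ($F{\left(K \right)} = K^{\frac{3}{2}} \cdot 3 = 3 K^{\frac{3}{2}}$)
$H{\left(c,M \right)} = - 3 i$ ($H{\left(c,M \right)} = 3 \left(-1\right)^{\frac{3}{2}} = 3 \left(- i\right) = - 3 i$)
$152 H{\left(0,-2 \right)} = 152 \left(- 3 i\right) = - 456 i$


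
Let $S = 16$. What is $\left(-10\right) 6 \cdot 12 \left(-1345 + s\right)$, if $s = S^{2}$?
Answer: $784080$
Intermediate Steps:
$s = 256$ ($s = 16^{2} = 256$)
$\left(-10\right) 6 \cdot 12 \left(-1345 + s\right) = \left(-10\right) 6 \cdot 12 \left(-1345 + 256\right) = \left(-60\right) 12 \left(-1089\right) = \left(-720\right) \left(-1089\right) = 784080$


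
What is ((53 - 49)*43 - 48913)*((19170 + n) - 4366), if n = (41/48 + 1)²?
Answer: -554288127239/768 ≈ -7.2173e+8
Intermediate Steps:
n = 7921/2304 (n = (41*(1/48) + 1)² = (41/48 + 1)² = (89/48)² = 7921/2304 ≈ 3.4379)
((53 - 49)*43 - 48913)*((19170 + n) - 4366) = ((53 - 49)*43 - 48913)*((19170 + 7921/2304) - 4366) = (4*43 - 48913)*(44175601/2304 - 4366) = (172 - 48913)*(34116337/2304) = -48741*34116337/2304 = -554288127239/768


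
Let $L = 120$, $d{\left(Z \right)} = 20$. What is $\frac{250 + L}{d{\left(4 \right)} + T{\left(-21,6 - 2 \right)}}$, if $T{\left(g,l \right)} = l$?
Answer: $\frac{185}{12} \approx 15.417$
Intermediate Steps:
$\frac{250 + L}{d{\left(4 \right)} + T{\left(-21,6 - 2 \right)}} = \frac{250 + 120}{20 + \left(6 - 2\right)} = \frac{1}{20 + 4} \cdot 370 = \frac{1}{24} \cdot 370 = \frac{185}{12}$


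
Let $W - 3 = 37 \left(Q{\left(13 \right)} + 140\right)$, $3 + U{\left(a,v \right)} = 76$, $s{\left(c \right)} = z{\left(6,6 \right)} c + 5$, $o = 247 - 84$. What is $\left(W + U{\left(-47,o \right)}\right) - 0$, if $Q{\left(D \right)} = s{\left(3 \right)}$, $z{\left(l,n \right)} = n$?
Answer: $6107$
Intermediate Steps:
$o = 163$ ($o = 247 - 84 = 163$)
$s{\left(c \right)} = 5 + 6 c$ ($s{\left(c \right)} = 6 c + 5 = 5 + 6 c$)
$Q{\left(D \right)} = 23$ ($Q{\left(D \right)} = 5 + 6 \cdot 3 = 5 + 18 = 23$)
$U{\left(a,v \right)} = 73$ ($U{\left(a,v \right)} = -3 + 76 = 73$)
$W = 6034$ ($W = 3 + 37 \left(23 + 140\right) = 3 + 37 \cdot 163 = 3 + 6031 = 6034$)
$\left(W + U{\left(-47,o \right)}\right) - 0 = \left(6034 + 73\right) - 0 = 6107 + 0 = 6107$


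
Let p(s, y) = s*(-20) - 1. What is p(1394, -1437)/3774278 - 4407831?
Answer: -16636379598899/3774278 ≈ -4.4078e+6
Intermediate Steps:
p(s, y) = -1 - 20*s (p(s, y) = -20*s - 1 = -1 - 20*s)
p(1394, -1437)/3774278 - 4407831 = (-1 - 20*1394)/3774278 - 4407831 = (-1 - 27880)*(1/3774278) - 4407831 = -27881*1/3774278 - 4407831 = -27881/3774278 - 4407831 = -16636379598899/3774278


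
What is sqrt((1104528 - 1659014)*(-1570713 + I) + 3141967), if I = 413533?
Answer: sqrt(641643251447) ≈ 8.0103e+5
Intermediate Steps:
sqrt((1104528 - 1659014)*(-1570713 + I) + 3141967) = sqrt((1104528 - 1659014)*(-1570713 + 413533) + 3141967) = sqrt(-554486*(-1157180) + 3141967) = sqrt(641640109480 + 3141967) = sqrt(641643251447)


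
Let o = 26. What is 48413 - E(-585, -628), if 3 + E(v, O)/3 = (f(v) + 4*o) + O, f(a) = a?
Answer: 51749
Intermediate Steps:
E(v, O) = 303 + 3*O + 3*v (E(v, O) = -9 + 3*((v + 4*26) + O) = -9 + 3*((v + 104) + O) = -9 + 3*((104 + v) + O) = -9 + 3*(104 + O + v) = -9 + (312 + 3*O + 3*v) = 303 + 3*O + 3*v)
48413 - E(-585, -628) = 48413 - (303 + 3*(-628) + 3*(-585)) = 48413 - (303 - 1884 - 1755) = 48413 - 1*(-3336) = 48413 + 3336 = 51749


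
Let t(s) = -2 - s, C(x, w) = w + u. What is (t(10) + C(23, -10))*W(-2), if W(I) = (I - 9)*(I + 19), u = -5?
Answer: 5049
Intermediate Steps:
C(x, w) = -5 + w (C(x, w) = w - 5 = -5 + w)
W(I) = (-9 + I)*(19 + I)
(t(10) + C(23, -10))*W(-2) = ((-2 - 1*10) + (-5 - 10))*(-171 + (-2)**2 + 10*(-2)) = ((-2 - 10) - 15)*(-171 + 4 - 20) = (-12 - 15)*(-187) = -27*(-187) = 5049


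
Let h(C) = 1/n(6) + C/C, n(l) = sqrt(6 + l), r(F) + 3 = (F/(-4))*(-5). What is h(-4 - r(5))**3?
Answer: (6 + sqrt(3))**3/216 ≈ 2.1401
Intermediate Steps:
r(F) = -3 + 5*F/4 (r(F) = -3 + (F/(-4))*(-5) = -3 + (F*(-1/4))*(-5) = -3 - F/4*(-5) = -3 + 5*F/4)
h(C) = 1 + sqrt(3)/6 (h(C) = 1/sqrt(6 + 6) + C/C = 1/sqrt(12) + 1 = 1/(2*sqrt(3)) + 1 = 1*(sqrt(3)/6) + 1 = sqrt(3)/6 + 1 = 1 + sqrt(3)/6)
h(-4 - r(5))**3 = (1 + sqrt(3)/6)**3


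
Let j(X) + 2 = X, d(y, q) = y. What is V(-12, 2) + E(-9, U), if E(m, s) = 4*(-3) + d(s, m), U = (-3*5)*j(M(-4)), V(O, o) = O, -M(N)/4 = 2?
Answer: 126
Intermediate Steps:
M(N) = -8 (M(N) = -4*2 = -8)
j(X) = -2 + X
U = 150 (U = (-3*5)*(-2 - 8) = -15*(-10) = 150)
E(m, s) = -12 + s (E(m, s) = 4*(-3) + s = -12 + s)
V(-12, 2) + E(-9, U) = -12 + (-12 + 150) = -12 + 138 = 126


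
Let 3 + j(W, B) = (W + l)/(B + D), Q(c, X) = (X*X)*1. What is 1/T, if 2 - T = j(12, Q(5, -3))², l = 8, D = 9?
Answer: -81/127 ≈ -0.63780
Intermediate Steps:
Q(c, X) = X² (Q(c, X) = X²*1 = X²)
j(W, B) = -3 + (8 + W)/(9 + B) (j(W, B) = -3 + (W + 8)/(B + 9) = -3 + (8 + W)/(9 + B))
T = -127/81 (T = 2 - ((-19 + 12 - 3*(-3)²)/(9 + (-3)²))² = 2 - ((-19 + 12 - 3*9)/(9 + 9))² = 2 - ((-19 + 12 - 27)/18)² = 2 - ((1/18)*(-34))² = 2 - (-17/9)² = 2 - 1*289/81 = 2 - 289/81 = -127/81 ≈ -1.5679)
1/T = 1/(-127/81) = -81/127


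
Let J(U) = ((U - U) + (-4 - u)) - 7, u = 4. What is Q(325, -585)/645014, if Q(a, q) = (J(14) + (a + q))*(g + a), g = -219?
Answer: -14575/322507 ≈ -0.045193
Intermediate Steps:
J(U) = -15 (J(U) = ((U - U) + (-4 - 1*4)) - 7 = (0 + (-4 - 4)) - 7 = (0 - 8) - 7 = -8 - 7 = -15)
Q(a, q) = (-219 + a)*(-15 + a + q) (Q(a, q) = (-15 + (a + q))*(-219 + a) = (-15 + a + q)*(-219 + a) = (-219 + a)*(-15 + a + q))
Q(325, -585)/645014 = (3285 + 325**2 - 234*325 - 219*(-585) + 325*(-585))/645014 = (3285 + 105625 - 76050 + 128115 - 190125)*(1/645014) = -29150*1/645014 = -14575/322507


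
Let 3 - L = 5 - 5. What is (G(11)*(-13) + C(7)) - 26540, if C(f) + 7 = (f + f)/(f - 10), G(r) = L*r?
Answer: -80942/3 ≈ -26981.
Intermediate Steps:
L = 3 (L = 3 - (5 - 5) = 3 - 1*0 = 3 + 0 = 3)
G(r) = 3*r
C(f) = -7 + 2*f/(-10 + f) (C(f) = -7 + (f + f)/(f - 10) = -7 + (2*f)/(-10 + f) = -7 + 2*f/(-10 + f))
(G(11)*(-13) + C(7)) - 26540 = ((3*11)*(-13) + 5*(14 - 1*7)/(-10 + 7)) - 26540 = (33*(-13) + 5*(14 - 7)/(-3)) - 26540 = (-429 + 5*(-1/3)*7) - 26540 = (-429 - 35/3) - 26540 = -1322/3 - 26540 = -80942/3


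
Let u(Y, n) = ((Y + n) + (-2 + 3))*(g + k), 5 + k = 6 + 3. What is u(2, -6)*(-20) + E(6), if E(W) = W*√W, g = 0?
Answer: 240 + 6*√6 ≈ 254.70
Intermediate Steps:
k = 4 (k = -5 + (6 + 3) = -5 + 9 = 4)
u(Y, n) = 4 + 4*Y + 4*n (u(Y, n) = ((Y + n) + (-2 + 3))*(0 + 4) = ((Y + n) + 1)*4 = (1 + Y + n)*4 = 4 + 4*Y + 4*n)
E(W) = W^(3/2)
u(2, -6)*(-20) + E(6) = (4 + 4*2 + 4*(-6))*(-20) + 6^(3/2) = (4 + 8 - 24)*(-20) + 6*√6 = -12*(-20) + 6*√6 = 240 + 6*√6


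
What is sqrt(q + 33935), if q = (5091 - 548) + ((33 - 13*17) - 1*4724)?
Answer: sqrt(33566) ≈ 183.21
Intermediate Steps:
q = -369 (q = 4543 + ((33 - 221) - 4724) = 4543 + (-188 - 4724) = 4543 - 4912 = -369)
sqrt(q + 33935) = sqrt(-369 + 33935) = sqrt(33566)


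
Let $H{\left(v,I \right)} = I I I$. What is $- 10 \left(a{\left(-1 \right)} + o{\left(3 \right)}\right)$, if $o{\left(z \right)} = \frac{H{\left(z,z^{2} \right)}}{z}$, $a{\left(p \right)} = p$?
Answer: $-2420$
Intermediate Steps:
$H{\left(v,I \right)} = I^{3}$ ($H{\left(v,I \right)} = I^{2} I = I^{3}$)
$o{\left(z \right)} = z^{5}$ ($o{\left(z \right)} = \frac{\left(z^{2}\right)^{3}}{z} = \frac{z^{6}}{z} = z^{5}$)
$- 10 \left(a{\left(-1 \right)} + o{\left(3 \right)}\right) = - 10 \left(-1 + 3^{5}\right) = - 10 \left(-1 + 243\right) = \left(-10\right) 242 = -2420$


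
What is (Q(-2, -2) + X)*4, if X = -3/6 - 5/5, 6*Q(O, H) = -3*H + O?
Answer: -10/3 ≈ -3.3333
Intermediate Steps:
Q(O, H) = -H/2 + O/6 (Q(O, H) = (-3*H + O)/6 = (O - 3*H)/6 = -H/2 + O/6)
X = -3/2 (X = -3*⅙ - 5*⅕ = -½ - 1 = -3/2 ≈ -1.5000)
(Q(-2, -2) + X)*4 = ((-½*(-2) + (⅙)*(-2)) - 3/2)*4 = ((1 - ⅓) - 3/2)*4 = (⅔ - 3/2)*4 = -⅚*4 = -10/3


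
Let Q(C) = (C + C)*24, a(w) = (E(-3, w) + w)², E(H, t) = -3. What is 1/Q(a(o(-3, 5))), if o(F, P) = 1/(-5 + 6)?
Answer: 1/192 ≈ 0.0052083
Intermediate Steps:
o(F, P) = 1 (o(F, P) = 1/1 = 1)
a(w) = (-3 + w)²
Q(C) = 48*C (Q(C) = (2*C)*24 = 48*C)
1/Q(a(o(-3, 5))) = 1/(48*(-3 + 1)²) = 1/(48*(-2)²) = 1/(48*4) = 1/192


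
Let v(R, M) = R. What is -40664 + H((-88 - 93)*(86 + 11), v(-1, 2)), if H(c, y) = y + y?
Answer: -40666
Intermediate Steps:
H(c, y) = 2*y
-40664 + H((-88 - 93)*(86 + 11), v(-1, 2)) = -40664 + 2*(-1) = -40664 - 2 = -40666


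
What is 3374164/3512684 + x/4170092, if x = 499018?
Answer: 1977933355925/1831026930866 ≈ 1.0802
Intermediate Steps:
3374164/3512684 + x/4170092 = 3374164/3512684 + 499018/4170092 = 3374164*(1/3512684) + 499018*(1/4170092) = 843541/878171 + 249509/2085046 = 1977933355925/1831026930866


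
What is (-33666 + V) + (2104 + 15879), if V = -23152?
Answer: -38835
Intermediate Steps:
(-33666 + V) + (2104 + 15879) = (-33666 - 23152) + (2104 + 15879) = -56818 + 17983 = -38835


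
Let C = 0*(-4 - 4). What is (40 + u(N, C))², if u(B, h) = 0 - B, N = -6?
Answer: 2116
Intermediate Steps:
C = 0 (C = 0*(-8) = 0)
u(B, h) = -B
(40 + u(N, C))² = (40 - 1*(-6))² = (40 + 6)² = 46² = 2116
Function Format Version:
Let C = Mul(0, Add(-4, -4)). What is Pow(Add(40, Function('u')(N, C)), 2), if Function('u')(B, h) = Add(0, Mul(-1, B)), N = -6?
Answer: 2116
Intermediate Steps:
C = 0 (C = Mul(0, -8) = 0)
Function('u')(B, h) = Mul(-1, B)
Pow(Add(40, Function('u')(N, C)), 2) = Pow(Add(40, Mul(-1, -6)), 2) = Pow(Add(40, 6), 2) = Pow(46, 2) = 2116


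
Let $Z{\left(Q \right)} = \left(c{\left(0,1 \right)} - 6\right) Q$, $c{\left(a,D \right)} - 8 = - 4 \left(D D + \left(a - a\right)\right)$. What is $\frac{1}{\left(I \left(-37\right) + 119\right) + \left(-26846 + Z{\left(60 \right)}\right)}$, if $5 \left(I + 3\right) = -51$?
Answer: $- \frac{5}{131793} \approx -3.7938 \cdot 10^{-5}$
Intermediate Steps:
$I = - \frac{66}{5}$ ($I = -3 + \frac{1}{5} \left(-51\right) = -3 - \frac{51}{5} = - \frac{66}{5} \approx -13.2$)
$c{\left(a,D \right)} = 8 - 4 D^{2}$ ($c{\left(a,D \right)} = 8 - 4 \left(D D + \left(a - a\right)\right) = 8 - 4 \left(D^{2} + 0\right) = 8 - 4 D^{2}$)
$Z{\left(Q \right)} = - 2 Q$ ($Z{\left(Q \right)} = \left(\left(8 - 4 \cdot 1^{2}\right) - 6\right) Q = \left(\left(8 - 4\right) - 6\right) Q = \left(4 - 6\right) Q = - 2 Q$)
$\frac{1}{\left(I \left(-37\right) + 119\right) + \left(-26846 + Z{\left(60 \right)}\right)} = \frac{1}{\left(\left(- \frac{66}{5}\right) \left(-37\right) + 119\right) - 26966} = \frac{1}{\left(\frac{2442}{5} + 119\right) - 26966} = \frac{1}{\frac{3037}{5} - 26966} = \frac{1}{- \frac{131793}{5}} = - \frac{5}{131793}$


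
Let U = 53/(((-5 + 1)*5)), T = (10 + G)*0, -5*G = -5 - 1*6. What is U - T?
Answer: -53/20 ≈ -2.6500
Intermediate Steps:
G = 11/5 (G = -(-5 - 1*6)/5 = -(-5 - 6)/5 = -⅕*(-11) = 11/5 ≈ 2.2000)
T = 0 (T = (10 + 11/5)*0 = (61/5)*0 = 0)
U = -53/20 (U = 53/((-4*5)) = 53/(-20) = 53*(-1/20) = -53/20 ≈ -2.6500)
U - T = -53/20 - 1*0 = -53/20 + 0 = -53/20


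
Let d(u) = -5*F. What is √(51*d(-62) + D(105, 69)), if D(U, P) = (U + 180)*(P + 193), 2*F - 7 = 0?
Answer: 3*√32790/2 ≈ 271.62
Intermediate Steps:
F = 7/2 (F = 7/2 + (½)*0 = 7/2 + 0 = 7/2 ≈ 3.5000)
d(u) = -35/2 (d(u) = -5*7/2 = -35/2)
D(U, P) = (180 + U)*(193 + P)
√(51*d(-62) + D(105, 69)) = √(51*(-35/2) + (34740 + 180*69 + 193*105 + 69*105)) = √(-1785/2 + (34740 + 12420 + 20265 + 7245)) = √(-1785/2 + 74670) = √(147555/2) = 3*√32790/2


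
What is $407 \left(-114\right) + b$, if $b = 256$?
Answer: $-46142$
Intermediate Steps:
$407 \left(-114\right) + b = 407 \left(-114\right) + 256 = -46398 + 256 = -46142$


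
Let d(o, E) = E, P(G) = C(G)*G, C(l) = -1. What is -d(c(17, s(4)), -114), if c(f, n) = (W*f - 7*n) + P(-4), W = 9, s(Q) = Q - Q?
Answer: 114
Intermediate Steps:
s(Q) = 0
P(G) = -G
c(f, n) = 4 - 7*n + 9*f (c(f, n) = (9*f - 7*n) - 1*(-4) = (-7*n + 9*f) + 4 = 4 - 7*n + 9*f)
-d(c(17, s(4)), -114) = -1*(-114) = 114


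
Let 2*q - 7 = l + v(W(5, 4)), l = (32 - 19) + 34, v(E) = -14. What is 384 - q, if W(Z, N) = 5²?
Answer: 364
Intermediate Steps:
W(Z, N) = 25
l = 47 (l = 13 + 34 = 47)
q = 20 (q = 7/2 + (47 - 14)/2 = 7/2 + (½)*33 = 7/2 + 33/2 = 20)
384 - q = 384 - 1*20 = 384 - 20 = 364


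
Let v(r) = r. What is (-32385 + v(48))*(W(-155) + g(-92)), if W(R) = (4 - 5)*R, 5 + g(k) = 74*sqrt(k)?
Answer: -4850550 - 4785876*I*sqrt(23) ≈ -4.8506e+6 - 2.2952e+7*I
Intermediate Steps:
g(k) = -5 + 74*sqrt(k)
W(R) = -R
(-32385 + v(48))*(W(-155) + g(-92)) = (-32385 + 48)*(-1*(-155) + (-5 + 74*sqrt(-92))) = -32337*(155 + (-5 + 74*(2*I*sqrt(23)))) = -32337*(155 + (-5 + 148*I*sqrt(23))) = -32337*(150 + 148*I*sqrt(23)) = -4850550 - 4785876*I*sqrt(23)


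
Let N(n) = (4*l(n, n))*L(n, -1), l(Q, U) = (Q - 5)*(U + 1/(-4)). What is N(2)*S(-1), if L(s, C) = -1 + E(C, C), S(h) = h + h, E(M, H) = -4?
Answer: -210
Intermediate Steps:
l(Q, U) = (-5 + Q)*(-1/4 + U) (l(Q, U) = (-5 + Q)*(U - 1/4) = (-5 + Q)*(-1/4 + U))
S(h) = 2*h
L(s, C) = -5 (L(s, C) = -1 - 4 = -5)
N(n) = -25 - 20*n**2 + 105*n (N(n) = (4*(5/4 - 5*n - n/4 + n*n))*(-5) = (4*(5/4 - 5*n - n/4 + n**2))*(-5) = (4*(5/4 + n**2 - 21*n/4))*(-5) = (5 - 21*n + 4*n**2)*(-5) = -25 - 20*n**2 + 105*n)
N(2)*S(-1) = (-25 - 20*2**2 + 105*2)*(2*(-1)) = (-25 - 20*4 + 210)*(-2) = (-25 - 80 + 210)*(-2) = 105*(-2) = -210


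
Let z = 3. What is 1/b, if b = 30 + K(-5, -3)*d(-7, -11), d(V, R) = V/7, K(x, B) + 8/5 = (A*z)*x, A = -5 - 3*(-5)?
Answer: 5/908 ≈ 0.0055066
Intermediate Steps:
A = 10 (A = -5 + 15 = 10)
K(x, B) = -8/5 + 30*x (K(x, B) = -8/5 + (10*3)*x = -8/5 + 30*x)
d(V, R) = V/7 (d(V, R) = V*(1/7) = V/7)
b = 908/5 (b = 30 + (-8/5 + 30*(-5))*((1/7)*(-7)) = 30 + (-8/5 - 150)*(-1) = 30 - 758/5*(-1) = 30 + 758/5 = 908/5 ≈ 181.60)
1/b = 1/(908/5) = 5/908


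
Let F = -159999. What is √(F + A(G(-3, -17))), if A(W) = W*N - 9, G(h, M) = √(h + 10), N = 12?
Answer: 2*√(-40002 + 3*√7) ≈ 399.97*I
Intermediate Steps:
G(h, M) = √(10 + h)
A(W) = -9 + 12*W (A(W) = W*12 - 9 = 12*W - 9 = -9 + 12*W)
√(F + A(G(-3, -17))) = √(-159999 + (-9 + 12*√(10 - 3))) = √(-159999 + (-9 + 12*√7)) = √(-160008 + 12*√7)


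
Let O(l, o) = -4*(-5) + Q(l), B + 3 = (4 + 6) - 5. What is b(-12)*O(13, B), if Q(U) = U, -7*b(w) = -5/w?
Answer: -55/28 ≈ -1.9643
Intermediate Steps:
b(w) = 5/(7*w) (b(w) = -(-5)/(7*w) = 5/(7*w))
B = 2 (B = -3 + ((4 + 6) - 5) = -3 + (10 - 5) = -3 + 5 = 2)
O(l, o) = 20 + l (O(l, o) = -4*(-5) + l = 20 + l)
b(-12)*O(13, B) = ((5/7)/(-12))*(20 + 13) = ((5/7)*(-1/12))*33 = -5/84*33 = -55/28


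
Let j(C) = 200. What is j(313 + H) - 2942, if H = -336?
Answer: -2742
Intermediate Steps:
j(313 + H) - 2942 = 200 - 2942 = -2742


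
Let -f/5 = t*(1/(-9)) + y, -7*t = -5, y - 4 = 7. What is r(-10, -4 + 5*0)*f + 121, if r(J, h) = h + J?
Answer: 7969/9 ≈ 885.44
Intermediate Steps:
y = 11 (y = 4 + 7 = 11)
r(J, h) = J + h
t = 5/7 (t = -⅐*(-5) = 5/7 ≈ 0.71429)
f = -3440/63 (f = -5*(5*(1/(-9))/7 + 11) = -5*(5*(1*(-⅑))/7 + 11) = -5*((5/7)*(-⅑) + 11) = -5*(-5/63 + 11) = -5*688/63 = -3440/63 ≈ -54.603)
r(-10, -4 + 5*0)*f + 121 = (-10 + (-4 + 5*0))*(-3440/63) + 121 = (-10 + (-4 + 0))*(-3440/63) + 121 = (-10 - 4)*(-3440/63) + 121 = -14*(-3440/63) + 121 = 6880/9 + 121 = 7969/9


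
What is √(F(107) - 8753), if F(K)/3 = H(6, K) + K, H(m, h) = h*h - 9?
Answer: 4*√1618 ≈ 160.90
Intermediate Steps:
H(m, h) = -9 + h² (H(m, h) = h² - 9 = -9 + h²)
F(K) = -27 + 3*K + 3*K² (F(K) = 3*((-9 + K²) + K) = 3*(-9 + K + K²) = -27 + 3*K + 3*K²)
√(F(107) - 8753) = √((-27 + 3*107 + 3*107²) - 8753) = √((-27 + 321 + 3*11449) - 8753) = √((-27 + 321 + 34347) - 8753) = √(34641 - 8753) = √25888 = 4*√1618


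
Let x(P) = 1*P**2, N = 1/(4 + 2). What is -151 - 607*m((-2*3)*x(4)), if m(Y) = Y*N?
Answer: 9561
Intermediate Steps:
N = 1/6 ≈ 0.16667
x(P) = P**2
m(Y) = Y/6 (m(Y) = Y*(1/6) = Y/6)
-151 - 607*m((-2*3)*x(4)) = -151 - 607*-2*3*4**2/6 = -151 - 607*(-6*16)/6 = -151 - 607*(-96)/6 = -151 - 607*(-16) = -151 + 9712 = 9561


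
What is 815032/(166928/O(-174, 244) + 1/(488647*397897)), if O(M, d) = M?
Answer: -13786683785222094456/16228003620163489 ≈ -849.56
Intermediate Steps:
815032/(166928/O(-174, 244) + 1/(488647*397897)) = 815032/(166928/(-174) + 1/(488647*397897)) = 815032/(166928*(-1/174) + (1/488647)*(1/397897)) = 815032/(-83464/87 + 1/194431175359) = 815032/(-16228003620163489/16915512256233) = 815032*(-16915512256233/16228003620163489) = -13786683785222094456/16228003620163489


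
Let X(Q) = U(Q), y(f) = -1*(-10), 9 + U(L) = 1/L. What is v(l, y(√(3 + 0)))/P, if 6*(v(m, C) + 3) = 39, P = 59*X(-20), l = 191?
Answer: -70/10679 ≈ -0.0065549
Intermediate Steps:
U(L) = -9 + 1/L
y(f) = 10
X(Q) = -9 + 1/Q
P = -10679/20 (P = 59*(-9 + 1/(-20)) = 59*(-9 - 1/20) = 59*(-181/20) = -10679/20 ≈ -533.95)
v(m, C) = 7/2 (v(m, C) = -3 + (⅙)*39 = -3 + 13/2 = 7/2)
v(l, y(√(3 + 0)))/P = 7/(2*(-10679/20)) = (7/2)*(-20/10679) = -70/10679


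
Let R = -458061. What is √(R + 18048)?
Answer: I*√440013 ≈ 663.33*I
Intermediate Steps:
√(R + 18048) = √(-458061 + 18048) = √(-440013) = I*√440013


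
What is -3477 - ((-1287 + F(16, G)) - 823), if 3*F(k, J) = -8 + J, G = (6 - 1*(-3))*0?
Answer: -4093/3 ≈ -1364.3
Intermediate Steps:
G = 0 (G = (6 + 3)*0 = 9*0 = 0)
F(k, J) = -8/3 + J/3 (F(k, J) = (-8 + J)/3 = -8/3 + J/3)
-3477 - ((-1287 + F(16, G)) - 823) = -3477 - ((-1287 + (-8/3 + (⅓)*0)) - 823) = -3477 - ((-1287 + (-8/3 + 0)) - 823) = -3477 - ((-1287 - 8/3) - 823) = -3477 - (-3869/3 - 823) = -3477 - 1*(-6338/3) = -3477 + 6338/3 = -4093/3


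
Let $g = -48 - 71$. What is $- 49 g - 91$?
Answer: $5740$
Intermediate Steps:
$g = -119$ ($g = -48 - 71 = -119$)
$- 49 g - 91 = \left(-49\right) \left(-119\right) - 91 = 5831 - 91 = 5740$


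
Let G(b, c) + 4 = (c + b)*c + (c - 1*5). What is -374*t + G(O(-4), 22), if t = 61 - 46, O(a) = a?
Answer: -5201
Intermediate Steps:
t = 15
G(b, c) = -9 + c + c*(b + c) (G(b, c) = -4 + ((c + b)*c + (c - 1*5)) = -4 + ((b + c)*c + (c - 5)) = -4 + (c*(b + c) + (-5 + c)) = -4 + (-5 + c + c*(b + c)) = -9 + c + c*(b + c))
-374*t + G(O(-4), 22) = -374*15 + (-9 + 22 + 22**2 - 4*22) = -5610 + (-9 + 22 + 484 - 88) = -5610 + 409 = -5201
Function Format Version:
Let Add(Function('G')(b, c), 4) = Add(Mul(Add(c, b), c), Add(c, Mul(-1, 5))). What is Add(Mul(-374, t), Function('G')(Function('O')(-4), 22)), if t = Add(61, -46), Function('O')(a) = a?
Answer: -5201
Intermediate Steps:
t = 15
Function('G')(b, c) = Add(-9, c, Mul(c, Add(b, c))) (Function('G')(b, c) = Add(-4, Add(Mul(Add(c, b), c), Add(c, Mul(-1, 5)))) = Add(-4, Add(Mul(Add(b, c), c), Add(c, -5))) = Add(-4, Add(Mul(c, Add(b, c)), Add(-5, c))) = Add(-4, Add(-5, c, Mul(c, Add(b, c)))) = Add(-9, c, Mul(c, Add(b, c))))
Add(Mul(-374, t), Function('G')(Function('O')(-4), 22)) = Add(Mul(-374, 15), Add(-9, 22, Pow(22, 2), Mul(-4, 22))) = Add(-5610, Add(-9, 22, 484, -88)) = Add(-5610, 409) = -5201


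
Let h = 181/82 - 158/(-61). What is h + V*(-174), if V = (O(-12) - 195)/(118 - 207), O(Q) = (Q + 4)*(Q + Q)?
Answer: -475311/445178 ≈ -1.0677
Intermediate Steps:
O(Q) = 2*Q*(4 + Q) (O(Q) = (4 + Q)*(2*Q) = 2*Q*(4 + Q))
V = 3/89 (V = (2*(-12)*(4 - 12) - 195)/(118 - 207) = (2*(-12)*(-8) - 195)/(-89) = (192 - 195)*(-1/89) = -3*(-1/89) = 3/89 ≈ 0.033708)
h = 23997/5002 (h = 181*(1/82) - 158*(-1/61) = 181/82 + 158/61 = 23997/5002 ≈ 4.7975)
h + V*(-174) = 23997/5002 + (3/89)*(-174) = 23997/5002 - 522/89 = -475311/445178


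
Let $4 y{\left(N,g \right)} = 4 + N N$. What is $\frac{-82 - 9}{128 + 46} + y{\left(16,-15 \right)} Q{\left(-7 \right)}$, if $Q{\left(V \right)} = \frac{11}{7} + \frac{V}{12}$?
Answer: $\frac{51727}{812} \approx 63.703$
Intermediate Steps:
$y{\left(N,g \right)} = 1 + \frac{N^{2}}{4}$ ($y{\left(N,g \right)} = \frac{4 + N N}{4} = \frac{4 + N^{2}}{4} = 1 + \frac{N^{2}}{4}$)
$Q{\left(V \right)} = \frac{11}{7} + \frac{V}{12}$ ($Q{\left(V \right)} = 11 \cdot \frac{1}{7} + V \frac{1}{12} = \frac{11}{7} + \frac{V}{12}$)
$\frac{-82 - 9}{128 + 46} + y{\left(16,-15 \right)} Q{\left(-7 \right)} = \frac{-82 - 9}{128 + 46} + \left(1 + \frac{16^{2}}{4}\right) \left(\frac{11}{7} + \frac{1}{12} \left(-7\right)\right) = - \frac{91}{174} + \left(1 + \frac{1}{4} \cdot 256\right) \left(\frac{11}{7} - \frac{7}{12}\right) = \left(-91\right) \frac{1}{174} + \left(1 + 64\right) \frac{83}{84} = - \frac{91}{174} + 65 \cdot \frac{83}{84} = - \frac{91}{174} + \frac{5395}{84} = \frac{51727}{812}$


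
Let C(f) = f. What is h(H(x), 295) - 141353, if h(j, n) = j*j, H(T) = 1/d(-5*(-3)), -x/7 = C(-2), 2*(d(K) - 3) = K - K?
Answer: -1272176/9 ≈ -1.4135e+5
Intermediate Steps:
d(K) = 3 (d(K) = 3 + (K - K)/2 = 3 + (½)*0 = 3 + 0 = 3)
x = 14 (x = -7*(-2) = 14)
H(T) = ⅓ (H(T) = 1/3 = ⅓)
h(j, n) = j²
h(H(x), 295) - 141353 = (⅓)² - 141353 = ⅑ - 141353 = -1272176/9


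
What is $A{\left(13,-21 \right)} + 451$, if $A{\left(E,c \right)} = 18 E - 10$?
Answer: $675$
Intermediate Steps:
$A{\left(E,c \right)} = -10 + 18 E$
$A{\left(13,-21 \right)} + 451 = \left(-10 + 18 \cdot 13\right) + 451 = \left(-10 + 234\right) + 451 = 224 + 451 = 675$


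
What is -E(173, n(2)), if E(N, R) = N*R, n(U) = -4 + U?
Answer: 346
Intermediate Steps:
-E(173, n(2)) = -173*(-4 + 2) = -173*(-2) = -1*(-346) = 346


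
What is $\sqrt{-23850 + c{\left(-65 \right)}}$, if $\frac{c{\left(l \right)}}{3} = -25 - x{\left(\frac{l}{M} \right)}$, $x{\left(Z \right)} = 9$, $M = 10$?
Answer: $4 i \sqrt{1497} \approx 154.76 i$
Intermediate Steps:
$c{\left(l \right)} = -102$ ($c{\left(l \right)} = 3 \left(-25 - 9\right) = 3 \left(-34\right) = -102$)
$\sqrt{-23850 + c{\left(-65 \right)}} = \sqrt{-23850 - 102} = \sqrt{-23952} = 4 i \sqrt{1497}$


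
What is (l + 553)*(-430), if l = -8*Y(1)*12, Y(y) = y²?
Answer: -196510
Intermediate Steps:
l = -96 (l = -8*1²*12 = -8*1*12 = -8*12 = -96)
(l + 553)*(-430) = (-96 + 553)*(-430) = 457*(-430) = -196510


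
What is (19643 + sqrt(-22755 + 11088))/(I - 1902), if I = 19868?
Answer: 1511/1382 + I*sqrt(11667)/17966 ≈ 1.0933 + 0.0060121*I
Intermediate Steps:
(19643 + sqrt(-22755 + 11088))/(I - 1902) = (19643 + sqrt(-22755 + 11088))/(19868 - 1902) = (19643 + sqrt(-11667))/17966 = (19643 + I*sqrt(11667))*(1/17966) = 1511/1382 + I*sqrt(11667)/17966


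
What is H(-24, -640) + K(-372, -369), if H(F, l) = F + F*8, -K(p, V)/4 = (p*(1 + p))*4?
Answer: -2208408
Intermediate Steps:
K(p, V) = -16*p*(1 + p) (K(p, V) = -4*p*(1 + p)*4 = -16*p*(1 + p))
H(F, l) = 9*F (H(F, l) = F + 8*F = 9*F)
H(-24, -640) + K(-372, -369) = 9*(-24) - 16*(-372)*(1 - 372) = -216 - 16*(-372)*(-371) = -216 - 2208192 = -2208408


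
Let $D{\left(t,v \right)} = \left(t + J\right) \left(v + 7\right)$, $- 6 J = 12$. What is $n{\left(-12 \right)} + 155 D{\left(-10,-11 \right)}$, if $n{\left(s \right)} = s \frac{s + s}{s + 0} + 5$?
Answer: $7421$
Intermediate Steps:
$J = -2$ ($J = \left(- \frac{1}{6}\right) 12 = -2$)
$D{\left(t,v \right)} = \left(-2 + t\right) \left(7 + v\right)$ ($D{\left(t,v \right)} = \left(t - 2\right) \left(v + 7\right) = \left(-2 + t\right) \left(7 + v\right)$)
$n{\left(s \right)} = 5 + 2 s$ ($n{\left(s \right)} = s \frac{2 s}{s} + 5 = s 2 + 5 = 2 s + 5 = 5 + 2 s$)
$n{\left(-12 \right)} + 155 D{\left(-10,-11 \right)} = \left(5 + 2 \left(-12\right)\right) + 155 \left(-14 - -22 + 7 \left(-10\right) - -110\right) = \left(5 - 24\right) + 155 \left(-14 + 22 - 70 + 110\right) = -19 + 155 \cdot 48 = -19 + 7440 = 7421$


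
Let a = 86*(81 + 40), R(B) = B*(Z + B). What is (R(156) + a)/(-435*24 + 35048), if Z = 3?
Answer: 17605/12304 ≈ 1.4308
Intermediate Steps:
R(B) = B*(3 + B)
a = 10406 (a = 86*121 = 10406)
(R(156) + a)/(-435*24 + 35048) = (156*(3 + 156) + 10406)/(-435*24 + 35048) = (156*159 + 10406)/(-10440 + 35048) = (24804 + 10406)/24608 = 35210*(1/24608) = 17605/12304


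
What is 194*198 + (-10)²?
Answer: 38512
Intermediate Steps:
194*198 + (-10)² = 38412 + 100 = 38512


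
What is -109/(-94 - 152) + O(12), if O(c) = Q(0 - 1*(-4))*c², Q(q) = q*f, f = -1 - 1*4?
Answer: -708371/246 ≈ -2879.6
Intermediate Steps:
f = -5 (f = -1 - 4 = -5)
Q(q) = -5*q (Q(q) = q*(-5) = -5*q)
O(c) = -20*c² (O(c) = (-5*(0 - 1*(-4)))*c² = (-5*(0 + 4))*c² = (-5*4)*c² = -20*c²)
-109/(-94 - 152) + O(12) = -109/(-94 - 152) - 20*12² = -109/(-246) - 20*144 = -1/246*(-109) - 2880 = 109/246 - 2880 = -708371/246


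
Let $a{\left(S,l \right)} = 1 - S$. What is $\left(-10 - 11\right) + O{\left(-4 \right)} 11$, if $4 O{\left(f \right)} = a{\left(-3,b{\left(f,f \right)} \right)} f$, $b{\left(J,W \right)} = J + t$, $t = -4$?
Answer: $-65$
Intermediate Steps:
$b{\left(J,W \right)} = -4 + J$ ($b{\left(J,W \right)} = J - 4 = -4 + J$)
$O{\left(f \right)} = f$ ($O{\left(f \right)} = \frac{\left(1 - -3\right) f}{4} = \frac{\left(1 + 3\right) f}{4} = \frac{4 f}{4} = f$)
$\left(-10 - 11\right) + O{\left(-4 \right)} 11 = \left(-10 - 11\right) - 44 = -21 - 44 = -65$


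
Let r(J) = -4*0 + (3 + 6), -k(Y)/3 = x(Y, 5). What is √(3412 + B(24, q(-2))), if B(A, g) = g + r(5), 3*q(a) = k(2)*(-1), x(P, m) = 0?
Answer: √3421 ≈ 58.489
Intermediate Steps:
k(Y) = 0 (k(Y) = -3*0 = 0)
q(a) = 0 (q(a) = (0*(-1))/3 = (⅓)*0 = 0)
r(J) = 9 (r(J) = 0 + 9 = 9)
B(A, g) = 9 + g (B(A, g) = g + 9 = 9 + g)
√(3412 + B(24, q(-2))) = √(3412 + (9 + 0)) = √(3412 + 9) = √3421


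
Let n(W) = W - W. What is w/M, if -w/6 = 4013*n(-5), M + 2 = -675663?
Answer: 0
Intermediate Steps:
n(W) = 0
M = -675665 (M = -2 - 675663 = -675665)
w = 0 (w = -24078*0 = -6*0 = 0)
w/M = 0/(-675665) = 0*(-1/675665) = 0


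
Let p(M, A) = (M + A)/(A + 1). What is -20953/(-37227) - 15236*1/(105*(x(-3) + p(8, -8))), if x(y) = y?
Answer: 191263589/3908835 ≈ 48.931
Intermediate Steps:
p(M, A) = (A + M)/(1 + A)
-20953/(-37227) - 15236*1/(105*(x(-3) + p(8, -8))) = -20953/(-37227) - 15236*1/(105*(-3 + (-8 + 8)/(1 - 8))) = -20953*(-1/37227) - 15236*1/(105*(-3 + 0/(-7))) = 20953/37227 - 15236*1/(105*(-3 - ⅐*0)) = 20953/37227 - 15236*1/(105*(-3 + 0)) = 20953/37227 - 15236/((-3*105)) = 20953/37227 - 15236/(-315) = 20953/37227 - 15236*(-1/315) = 20953/37227 + 15236/315 = 191263589/3908835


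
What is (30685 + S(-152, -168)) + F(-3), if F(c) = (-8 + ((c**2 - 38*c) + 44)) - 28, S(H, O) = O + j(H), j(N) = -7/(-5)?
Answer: 153247/5 ≈ 30649.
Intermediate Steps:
j(N) = 7/5 (j(N) = -7*(-1/5) = 7/5)
S(H, O) = 7/5 + O (S(H, O) = O + 7/5 = 7/5 + O)
F(c) = 8 + c**2 - 38*c (F(c) = (-8 + (44 + c**2 - 38*c)) - 28 = (36 + c**2 - 38*c) - 28 = 8 + c**2 - 38*c)
(30685 + S(-152, -168)) + F(-3) = (30685 + (7/5 - 168)) + (8 + (-3)**2 - 38*(-3)) = (30685 - 833/5) + (8 + 9 + 114) = 152592/5 + 131 = 153247/5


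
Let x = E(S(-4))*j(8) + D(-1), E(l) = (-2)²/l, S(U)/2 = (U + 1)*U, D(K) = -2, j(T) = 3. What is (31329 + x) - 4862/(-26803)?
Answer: 1679351689/53606 ≈ 31328.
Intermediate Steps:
S(U) = 2*U*(1 + U) (S(U) = 2*((U + 1)*U) = 2*((1 + U)*U) = 2*(U*(1 + U)) = 2*U*(1 + U))
E(l) = 4/l
x = -3/2 (x = (4/((2*(-4)*(1 - 4))))*3 - 2 = (4/((2*(-4)*(-3))))*3 - 2 = (4/24)*3 - 2 = (4*(1/24))*3 - 2 = (⅙)*3 - 2 = ½ - 2 = -3/2 ≈ -1.5000)
(31329 + x) - 4862/(-26803) = (31329 - 3/2) - 4862/(-26803) = 62655/2 - 4862*(-1/26803) = 62655/2 + 4862/26803 = 1679351689/53606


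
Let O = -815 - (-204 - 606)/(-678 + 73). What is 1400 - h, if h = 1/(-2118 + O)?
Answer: 497077121/355055 ≈ 1400.0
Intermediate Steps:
O = -98777/121 (O = -815 - (-810)/(-605) = -815 - (-810)*(-1)/605 = -815 - 1*162/121 = -815 - 162/121 = -98777/121 ≈ -816.34)
h = -121/355055 (h = 1/(-2118 - 98777/121) = 1/(-355055/121) = -121/355055 ≈ -0.00034079)
1400 - h = 1400 - 1*(-121/355055) = 1400 + 121/355055 = 497077121/355055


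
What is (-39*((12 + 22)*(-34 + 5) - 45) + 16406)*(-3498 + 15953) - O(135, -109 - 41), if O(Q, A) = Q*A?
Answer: 705160075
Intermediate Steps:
O(Q, A) = A*Q
(-39*((12 + 22)*(-34 + 5) - 45) + 16406)*(-3498 + 15953) - O(135, -109 - 41) = (-39*((12 + 22)*(-34 + 5) - 45) + 16406)*(-3498 + 15953) - (-109 - 41)*135 = (-39*(34*(-29) - 45) + 16406)*12455 - (-150)*135 = (-39*(-986 - 45) + 16406)*12455 - 1*(-20250) = (-39*(-1031) + 16406)*12455 + 20250 = (40209 + 16406)*12455 + 20250 = 56615*12455 + 20250 = 705139825 + 20250 = 705160075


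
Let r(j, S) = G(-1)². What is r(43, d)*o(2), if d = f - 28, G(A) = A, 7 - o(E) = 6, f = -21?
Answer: 1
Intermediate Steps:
o(E) = 1 (o(E) = 7 - 1*6 = 7 - 6 = 1)
d = -49 (d = -21 - 28 = -49)
r(j, S) = 1 (r(j, S) = (-1)² = 1)
r(43, d)*o(2) = 1*1 = 1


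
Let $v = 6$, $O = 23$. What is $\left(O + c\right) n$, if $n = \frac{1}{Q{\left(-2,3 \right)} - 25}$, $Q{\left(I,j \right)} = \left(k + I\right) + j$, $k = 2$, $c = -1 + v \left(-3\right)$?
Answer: $- \frac{2}{11} \approx -0.18182$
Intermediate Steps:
$c = -19$ ($c = -1 + 6 \left(-3\right) = -1 - 18 = -19$)
$Q{\left(I,j \right)} = 2 + I + j$ ($Q{\left(I,j \right)} = \left(2 + I\right) + j = 2 + I + j$)
$n = - \frac{1}{22}$ ($n = \frac{1}{\left(2 - 2 + 3\right) - 25} = \frac{1}{3 - 25} = \frac{1}{-22} = - \frac{1}{22} \approx -0.045455$)
$\left(O + c\right) n = \left(23 - 19\right) \left(- \frac{1}{22}\right) = 4 \left(- \frac{1}{22}\right) = - \frac{2}{11}$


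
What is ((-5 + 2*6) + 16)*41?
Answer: 943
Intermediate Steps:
((-5 + 2*6) + 16)*41 = ((-5 + 12) + 16)*41 = (7 + 16)*41 = 23*41 = 943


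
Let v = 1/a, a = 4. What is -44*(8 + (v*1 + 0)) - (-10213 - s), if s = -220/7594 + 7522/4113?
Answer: 153856159454/15617061 ≈ 9851.8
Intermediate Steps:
v = 1/4 ≈ 0.25000
s = 28108604/15617061 (s = -220*1/7594 + 7522*(1/4113) = -110/3797 + 7522/4113 = 28108604/15617061 ≈ 1.7999)
-44*(8 + (v*1 + 0)) - (-10213 - s) = -44*(8 + ((1/4)*1 + 0)) - (-10213 - 1*28108604/15617061) = -44*(8 + (1/4 + 0)) - (-10213 - 28108604/15617061) = -44*(8 + 1/4) - 1*(-159525152597/15617061) = -44*33/4 + 159525152597/15617061 = -363 + 159525152597/15617061 = 153856159454/15617061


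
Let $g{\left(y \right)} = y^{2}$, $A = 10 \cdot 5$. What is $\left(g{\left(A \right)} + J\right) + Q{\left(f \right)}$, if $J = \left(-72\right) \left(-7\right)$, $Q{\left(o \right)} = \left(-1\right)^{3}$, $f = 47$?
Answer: $3003$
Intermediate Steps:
$Q{\left(o \right)} = -1$
$J = 504$
$A = 50$
$\left(g{\left(A \right)} + J\right) + Q{\left(f \right)} = \left(50^{2} + 504\right) - 1 = \left(2500 + 504\right) - 1 = 3004 - 1 = 3003$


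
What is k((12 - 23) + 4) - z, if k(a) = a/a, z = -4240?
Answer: 4241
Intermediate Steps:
k(a) = 1
k((12 - 23) + 4) - z = 1 - 1*(-4240) = 1 + 4240 = 4241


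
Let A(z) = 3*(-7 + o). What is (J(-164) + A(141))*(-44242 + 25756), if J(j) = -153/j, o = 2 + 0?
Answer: 21323601/82 ≈ 2.6004e+5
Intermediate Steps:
o = 2
A(z) = -15 (A(z) = 3*(-7 + 2) = 3*(-5) = -15)
(J(-164) + A(141))*(-44242 + 25756) = (-153/(-164) - 15)*(-44242 + 25756) = (-153*(-1/164) - 15)*(-18486) = (153/164 - 15)*(-18486) = -2307/164*(-18486) = 21323601/82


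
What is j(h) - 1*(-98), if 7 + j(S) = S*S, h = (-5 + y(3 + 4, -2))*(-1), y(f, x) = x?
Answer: 140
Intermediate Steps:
h = 7 (h = (-5 - 2)*(-1) = -7*(-1) = 7)
j(S) = -7 + S² (j(S) = -7 + S*S = -7 + S²)
j(h) - 1*(-98) = (-7 + 7²) - 1*(-98) = (-7 + 49) + 98 = 42 + 98 = 140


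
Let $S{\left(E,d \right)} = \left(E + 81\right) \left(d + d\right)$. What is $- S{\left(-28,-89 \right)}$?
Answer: $9434$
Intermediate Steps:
$S{\left(E,d \right)} = 2 d \left(81 + E\right)$ ($S{\left(E,d \right)} = \left(81 + E\right) 2 d = 2 d \left(81 + E\right)$)
$- S{\left(-28,-89 \right)} = - 2 \left(-89\right) \left(81 - 28\right) = - 2 \left(-89\right) 53 = \left(-1\right) \left(-9434\right) = 9434$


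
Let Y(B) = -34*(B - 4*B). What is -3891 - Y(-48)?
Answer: 1005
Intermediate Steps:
Y(B) = 102*B (Y(B) = -(-102)*B = 102*B)
-3891 - Y(-48) = -3891 - 102*(-48) = -3891 - 1*(-4896) = -3891 + 4896 = 1005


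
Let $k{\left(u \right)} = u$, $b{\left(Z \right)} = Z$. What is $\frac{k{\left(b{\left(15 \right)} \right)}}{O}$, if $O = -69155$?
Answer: $- \frac{3}{13831} \approx -0.0002169$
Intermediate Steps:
$\frac{k{\left(b{\left(15 \right)} \right)}}{O} = \frac{15}{-69155} = 15 \left(- \frac{1}{69155}\right) = - \frac{3}{13831}$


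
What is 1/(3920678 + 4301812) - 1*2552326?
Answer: -20986475011739/8222490 ≈ -2.5523e+6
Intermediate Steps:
1/(3920678 + 4301812) - 1*2552326 = 1/8222490 - 2552326 = -20986475011739/8222490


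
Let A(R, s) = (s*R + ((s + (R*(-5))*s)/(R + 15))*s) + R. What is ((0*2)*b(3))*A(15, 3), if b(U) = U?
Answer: 0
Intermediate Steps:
A(R, s) = R + R*s + s*(s - 5*R*s)/(15 + R) (A(R, s) = (R*s + ((s + (-5*R)*s)/(15 + R))*s) + R = (R*s + ((s - 5*R*s)/(15 + R))*s) + R = (R*s + s*(s - 5*R*s)/(15 + R)) + R = R + R*s + s*(s - 5*R*s)/(15 + R))
((0*2)*b(3))*A(15, 3) = ((0*2)*3)*((15**2 + 3**2 + 15*15 + 3*15**2 - 5*15*3**2 + 15*15*3)/(15 + 15)) = (0*3)*((225 + 9 + 225 + 3*225 - 5*15*9 + 675)/30) = 0*((225 + 9 + 225 + 675 - 675 + 675)/30) = 0*((1/30)*1134) = 0*(189/5) = 0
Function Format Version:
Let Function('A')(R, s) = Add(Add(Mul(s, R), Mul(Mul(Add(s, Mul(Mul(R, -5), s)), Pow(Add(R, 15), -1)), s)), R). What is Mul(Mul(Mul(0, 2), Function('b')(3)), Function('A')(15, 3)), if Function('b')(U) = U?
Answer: 0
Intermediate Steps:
Function('A')(R, s) = Add(R, Mul(R, s), Mul(s, Pow(Add(15, R), -1), Add(s, Mul(-5, R, s)))) (Function('A')(R, s) = Add(Add(Mul(R, s), Mul(Mul(Add(s, Mul(Mul(-5, R), s)), Pow(Add(15, R), -1)), s)), R) = Add(Add(Mul(R, s), Mul(Mul(Add(s, Mul(-5, R, s)), Pow(Add(15, R), -1)), s)), R) = Add(Add(Mul(R, s), Mul(Mul(Pow(Add(15, R), -1), Add(s, Mul(-5, R, s))), s)), R) = Add(Add(Mul(R, s), Mul(s, Pow(Add(15, R), -1), Add(s, Mul(-5, R, s)))), R) = Add(R, Mul(R, s), Mul(s, Pow(Add(15, R), -1), Add(s, Mul(-5, R, s)))))
Mul(Mul(Mul(0, 2), Function('b')(3)), Function('A')(15, 3)) = Mul(Mul(Mul(0, 2), 3), Mul(Pow(Add(15, 15), -1), Add(Pow(15, 2), Pow(3, 2), Mul(15, 15), Mul(3, Pow(15, 2)), Mul(-5, 15, Pow(3, 2)), Mul(15, 15, 3)))) = Mul(Mul(0, 3), Mul(Pow(30, -1), Add(225, 9, 225, Mul(3, 225), Mul(-5, 15, 9), 675))) = Mul(0, Mul(Rational(1, 30), Add(225, 9, 225, 675, -675, 675))) = Mul(0, Mul(Rational(1, 30), 1134)) = Mul(0, Rational(189, 5)) = 0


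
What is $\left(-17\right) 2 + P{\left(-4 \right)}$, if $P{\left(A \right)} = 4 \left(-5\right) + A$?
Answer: $-58$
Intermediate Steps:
$P{\left(A \right)} = -20 + A$
$\left(-17\right) 2 + P{\left(-4 \right)} = \left(-17\right) 2 - 24 = -34 - 24 = -58$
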